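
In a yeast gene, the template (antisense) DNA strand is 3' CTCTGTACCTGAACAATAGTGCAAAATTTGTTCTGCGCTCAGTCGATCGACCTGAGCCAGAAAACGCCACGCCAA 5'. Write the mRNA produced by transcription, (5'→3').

5'-GAGACAUGGACUUGUUAUCACGUUUUAAACAAGACGCGAGUCAGCUAGCUGGACUCGGUCUUUUGCGGUGCGGUU-3'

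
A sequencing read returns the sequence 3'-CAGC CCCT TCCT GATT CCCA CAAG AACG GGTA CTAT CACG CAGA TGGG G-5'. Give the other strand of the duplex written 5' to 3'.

The strand is given 3'→5', so its complement runs 5'→3' in the same left-to-right order: pair each base A↔T, G↔C.

5'-GTCGGGGAAGGACTAAGGGTGTTCTTGCCCATGATAGTGCGTCTACCCC-3'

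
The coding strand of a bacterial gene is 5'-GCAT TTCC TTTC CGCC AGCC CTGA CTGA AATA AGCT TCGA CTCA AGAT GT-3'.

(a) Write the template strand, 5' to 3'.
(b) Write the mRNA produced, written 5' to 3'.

(a) 5′-ACATCTTGAGTCGAAGCTTATTTCAGTCAGGGCTGGCGGAAAGGAAATGC-3′
(b) 5′-GCAUUUCCUUUCCGCCAGCCCUGACUGAAAUAAGCUUCGACUCAAGAUGU-3′

(a) The template strand is the reverse complement of the coding strand: complement CGTAAAGGAAAGGCGGTCGGGACTGACTTTATTCGAAGCTGAGTTCTACA, then reverse.
(b) mRNA matches the coding strand with T→U.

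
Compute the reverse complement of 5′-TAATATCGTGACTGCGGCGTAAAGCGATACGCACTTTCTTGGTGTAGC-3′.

5'-GCTACACCAAGAAAGTGCGTATCGCTTTACGCCGCAGTCACGATATTA-3'

Reading the sequence 3'→5' and pairing each base (A↔T, G↔C) gives the reverse complement directly.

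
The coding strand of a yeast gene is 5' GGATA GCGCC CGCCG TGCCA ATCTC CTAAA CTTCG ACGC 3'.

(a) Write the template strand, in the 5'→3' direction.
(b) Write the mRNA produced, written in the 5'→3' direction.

(a) The template strand is the reverse complement of the coding strand: complement CCTATCGCGGGCGGCACGGTTAGAGGATTTGAAGCTGCG, then reverse.
(b) mRNA matches the coding strand with T→U.

(a) 5'-GCGTCGAAGTTTAGGAGATTGGCACGGCGGGCGCTATCC-3'
(b) 5′-GGAUAGCGCCCGCCGUGCCAAUCUCCUAAACUUCGACGC-3′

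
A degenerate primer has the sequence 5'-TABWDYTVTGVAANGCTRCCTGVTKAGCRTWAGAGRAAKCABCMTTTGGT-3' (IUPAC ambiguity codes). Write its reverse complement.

Standard pairs A↔T, G↔C; ambiguity codes pair R↔Y, M↔K, W↔W, B↔V, D↔H, N↔N. Complement (ATVWHRABACBTTNCGAYGGACBAMTCGYAWTCTCYTTMGTVGKAAACCA), then reverse for 5'→3'.

5′-ACCAAAKGVTGMTTYCTCTWAYGCTMABCAGGYAGCNTTBCABARHWVTA-3′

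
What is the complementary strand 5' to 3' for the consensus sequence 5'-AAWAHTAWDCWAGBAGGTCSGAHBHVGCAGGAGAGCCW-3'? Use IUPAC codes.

5'-WGGCTCTCCTGCBDVDTCSGACCTVCTWGHWTADTWTT-3'

Standard pairs A↔T, G↔C; ambiguity codes pair W↔W, S↔S, B↔V, D↔H. Complement (TTWTDATWHGWTCVTCCAGSCTDVDBCGTCCTCTCGGW), then reverse for 5'→3'.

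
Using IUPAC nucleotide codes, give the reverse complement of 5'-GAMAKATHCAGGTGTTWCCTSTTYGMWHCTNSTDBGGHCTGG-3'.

5'-CCAGDCCVHASNAGDWKCRAASAGGWAACACCTGDATMTKTC-3'

Standard pairs A↔T, G↔C; ambiguity codes pair Y↔R, M↔K, W↔W, S↔S, B↔V, D↔H, N↔N. Complement (CTKTMTADGTCCACAAWGGASAARCKWDGANSAHVCCDGACC), then reverse for 5'→3'.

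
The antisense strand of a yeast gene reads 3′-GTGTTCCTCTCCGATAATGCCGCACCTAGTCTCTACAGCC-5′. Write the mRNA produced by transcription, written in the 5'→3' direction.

Reading the template 3'→5' as shown, RNA polymerase pairs each base (A→U, T→A, G↔C) to build mRNA 5'→3' directly.

5′-CACAAGGAGAGGCUAUUACGGCGUGGAUCAGAGAUGUCGG-3′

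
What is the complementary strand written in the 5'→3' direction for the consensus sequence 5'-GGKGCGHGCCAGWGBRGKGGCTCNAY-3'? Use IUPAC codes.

5'-RTNGAGCCMCYVCWCTGGCDCGCMCC-3'

Standard pairs A↔T, G↔C; ambiguity codes pair R↔Y, K↔M, W↔W, B↔V, H↔D, N↔N. Complement (CCMCGCDCGGTCWCVYCMCCGAGNTR), then reverse for 5'→3'.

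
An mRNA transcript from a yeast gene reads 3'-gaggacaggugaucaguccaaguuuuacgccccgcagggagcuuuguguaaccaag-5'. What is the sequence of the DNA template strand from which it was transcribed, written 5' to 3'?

5'-CTCCTGTCCACTAGTCAGGTTCAAAATGCGGGGCGTCCCTCGAAACACATTGGTTC-3'

Written 5'→3' the mRNA is GAACCAAUGUGUUUCGAGGGACGCCCCGCAUUUUGAACCUGACUAGUGGACAGGAG, so the coding DNA strand is GAACCAATGTGTTTCGAGGGACGCCCCGCATTTTGAACCTGACTAGTGGACAGGAG. The template is its reverse complement.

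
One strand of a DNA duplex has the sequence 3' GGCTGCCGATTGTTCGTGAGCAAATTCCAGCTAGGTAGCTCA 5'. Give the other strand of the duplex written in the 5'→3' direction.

5′-CCGACGGCTAACAAGCACTCGTTTAAGGTCGATCCATCGAGT-3′

The strand is given 3'→5', so its complement runs 5'→3' in the same left-to-right order: pair each base A↔T, G↔C.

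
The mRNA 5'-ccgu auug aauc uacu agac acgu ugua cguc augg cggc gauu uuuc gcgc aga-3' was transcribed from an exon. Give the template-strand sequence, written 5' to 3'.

5'-TCTGCGCGAAAAATCGCCGCCATGACGTACAACGTGTCTAGTAGATTCAATACGG-3'

Replace U with T to get the coding DNA strand: CCGTATTGAATCTACTAGACACGTTGTACGTCATGGCGGCGATTTTTCGCGCAGA. The template strand is its reverse complement (complement GGCATAACTTAGATGATCTGTGCAACATGCAGTACCGCCGCTAAAAAGCGCGTCT, then reverse).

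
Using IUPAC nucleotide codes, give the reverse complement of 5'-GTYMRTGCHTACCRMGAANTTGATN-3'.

Standard pairs A↔T, G↔C; ambiguity codes pair R↔Y, M↔K, H↔D, N↔N. Complement (CARKYACGDATGGYKCTTNAACTAN), then reverse for 5'→3'.

5′-NATCAANTTCKYGGTADGCAYKRAC-3′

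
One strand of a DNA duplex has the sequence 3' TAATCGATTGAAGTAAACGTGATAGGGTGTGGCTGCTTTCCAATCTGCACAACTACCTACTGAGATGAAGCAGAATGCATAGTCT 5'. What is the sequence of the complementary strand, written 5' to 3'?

The strand is given 3'→5', so its complement runs 5'→3' in the same left-to-right order: pair each base A↔T, G↔C.

5'-ATTAGCTAACTTCATTTGCACTATCCCACACCGACGAAAGGTTAGACGTGTTGATGGATGACTCTACTTCGTCTTACGTATCAGA-3'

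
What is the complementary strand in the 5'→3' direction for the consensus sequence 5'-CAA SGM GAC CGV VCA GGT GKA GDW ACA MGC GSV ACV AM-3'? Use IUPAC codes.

Standard pairs A↔T, G↔C; ambiguity codes pair M↔K, W↔W, S↔S, D↔H, V↔B. Complement (GTTSCKCTGGCBBGTCCACMTCHWTGTKCGCSBTGBTK), then reverse for 5'→3'.

5′-KTBGTBSCGCKTGTWHCTMCACCTGBBCGGTCKCSTTG-3′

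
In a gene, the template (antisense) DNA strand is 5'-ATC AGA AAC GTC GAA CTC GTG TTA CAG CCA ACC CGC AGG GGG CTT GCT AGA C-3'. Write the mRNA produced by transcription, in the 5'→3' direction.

RNA polymerase reads the template 3'→5' and synthesizes mRNA 5'→3' by base-pairing (A→U, T→A, G↔C). The complement of the template is TAGTCTTTGCAGCTTGAGCACAATGTCGGTTGGGCGTCCCCCGAACGATCTG; antiparallel, so 5'→3' the coding strand is GTCTAGCAAGCCCCCTGCGGGTTGGCTGTAACACGAGTTCGACGTTTCTGAT. Replace T with U for the mRNA.

5'-GUCUAGCAAGCCCCCUGCGGGUUGGCUGUAACACGAGUUCGACGUUUCUGAU-3'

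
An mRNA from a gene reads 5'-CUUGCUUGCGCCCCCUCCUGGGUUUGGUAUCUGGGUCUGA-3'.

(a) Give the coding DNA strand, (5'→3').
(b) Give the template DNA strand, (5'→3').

(a) The coding strand matches the mRNA with U→T.
(b) The template strand is the reverse complement of the coding strand.

(a) 5'-CTTGCTTGCGCCCCCTCCTGGGTTTGGTATCTGGGTCTGA-3'
(b) 5'-TCAGACCCAGATACCAAACCCAGGAGGGGGCGCAAGCAAG-3'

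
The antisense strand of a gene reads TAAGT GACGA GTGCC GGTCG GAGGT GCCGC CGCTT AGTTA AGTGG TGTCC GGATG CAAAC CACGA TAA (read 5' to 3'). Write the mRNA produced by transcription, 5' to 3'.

5′-UUAUCGUGGUUUGCAUCCGGACACCACUUAACUAAGCGGCGGCACCUCCGACCGGCACUCGUCACUUA-3′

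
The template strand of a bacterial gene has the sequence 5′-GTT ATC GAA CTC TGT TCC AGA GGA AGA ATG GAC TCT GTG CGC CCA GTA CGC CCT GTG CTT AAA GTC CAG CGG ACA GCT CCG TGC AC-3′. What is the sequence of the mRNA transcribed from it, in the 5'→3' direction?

The mRNA has the sequence of the coding strand (reverse complement of the template) with T→U. Reverse complement of GTTATCGAACTCTGTTCCAGAGGAAGAATGGACTCTGTGCGCCCAGTACGCCCTGTGCTTAAAGTCCAGCGGACAGCTCCGTGCAC is GTGCACGGAGCTGTCCGCTGGACTTTAAGCACAGGGCGTACTGGGCGCACAGAGTCCATTCTTCCTCTGGAACAGAGTTCGATAAC; then T→U.

5'-GUGCACGGAGCUGUCCGCUGGACUUUAAGCACAGGGCGUACUGGGCGCACAGAGUCCAUUCUUCCUCUGGAACAGAGUUCGAUAAC-3'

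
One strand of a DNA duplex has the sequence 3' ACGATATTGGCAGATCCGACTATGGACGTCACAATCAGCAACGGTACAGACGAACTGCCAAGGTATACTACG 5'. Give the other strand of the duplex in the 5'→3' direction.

The strand is given 3'→5', so its complement runs 5'→3' in the same left-to-right order: pair each base A↔T, G↔C.

5'-TGCTATAACCGTCTAGGCTGATACCTGCAGTGTTAGTCGTTGCCATGTCTGCTTGACGGTTCCATATGATGC-3'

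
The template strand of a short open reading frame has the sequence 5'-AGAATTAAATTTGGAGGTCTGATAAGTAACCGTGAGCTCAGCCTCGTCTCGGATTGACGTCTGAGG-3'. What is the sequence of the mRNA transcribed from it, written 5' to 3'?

RNA polymerase reads the template 3'→5' and synthesizes mRNA 5'→3' by base-pairing (A→U, T→A, G↔C). The complement of the template is TCTTAATTTAAACCTCCAGACTATTCATTGGCACTCGAGTCGGAGCAGAGCCTAACTGCAGACTCC; antiparallel, so 5'→3' the coding strand is CCTCAGACGTCAATCCGAGACGAGGCTGAGCTCACGGTTACTTATCAGACCTCCAAATTTAATTCT. Replace T with U for the mRNA.

5'-CCUCAGACGUCAAUCCGAGACGAGGCUGAGCUCACGGUUACUUAUCAGACCUCCAAAUUUAAUUCU-3'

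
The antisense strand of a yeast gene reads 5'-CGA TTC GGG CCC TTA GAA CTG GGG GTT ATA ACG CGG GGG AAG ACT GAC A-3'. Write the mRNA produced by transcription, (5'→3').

5'-UGUCAGUCUUCCCCCGCGUUAUAACCCCCAGUUCUAAGGGCCCGAAUCG-3'

RNA polymerase reads the template 3'→5' and synthesizes mRNA 5'→3' by base-pairing (A→U, T→A, G↔C). The complement of the template is GCTAAGCCCGGGAATCTTGACCCCCAATATTGCGCCCCCTTCTGACTGT; antiparallel, so 5'→3' the coding strand is TGTCAGTCTTCCCCCGCGTTATAACCCCCAGTTCTAAGGGCCCGAATCG. Replace T with U for the mRNA.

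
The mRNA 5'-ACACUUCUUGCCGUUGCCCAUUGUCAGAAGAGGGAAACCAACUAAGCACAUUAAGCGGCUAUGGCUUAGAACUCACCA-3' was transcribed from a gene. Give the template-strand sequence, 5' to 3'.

Replace U with T to get the coding DNA strand: ACACTTCTTGCCGTTGCCCATTGTCAGAAGAGGGAAACCAACTAAGCACATTAAGCGGCTATGGCTTAGAACTCACCA. The template strand is its reverse complement (complement TGTGAAGAACGGCAACGGGTAACAGTCTTCTCCCTTTGGTTGATTCGTGTAATTCGCCGATACCGAATCTTGAGTGGT, then reverse).

5′-TGGTGAGTTCTAAGCCATAGCCGCTTAATGTGCTTAGTTGGTTTCCCTCTTCTGACAATGGGCAACGGCAAGAAGTGT-3′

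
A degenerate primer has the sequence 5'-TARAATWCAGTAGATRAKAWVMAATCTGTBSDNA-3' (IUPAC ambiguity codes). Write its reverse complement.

Standard pairs A↔T, G↔C; ambiguity codes pair R↔Y, M↔K, W↔W, S↔S, B↔V, D↔H, N↔N. Complement (ATYTTAWGTCATCTAYTMTWBKTTAGACAVSHNT), then reverse for 5'→3'.

5'-TNHSVACAGATTKBWTMTYATCTACTGWATTYTA-3'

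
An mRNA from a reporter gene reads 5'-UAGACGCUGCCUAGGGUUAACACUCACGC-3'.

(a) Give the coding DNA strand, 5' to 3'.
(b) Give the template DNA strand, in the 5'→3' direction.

(a) 5'-TAGACGCTGCCTAGGGTTAACACTCACGC-3'
(b) 5'-GCGTGAGTGTTAACCCTAGGCAGCGTCTA-3'

(a) The coding strand matches the mRNA with U→T.
(b) The template strand is the reverse complement of the coding strand.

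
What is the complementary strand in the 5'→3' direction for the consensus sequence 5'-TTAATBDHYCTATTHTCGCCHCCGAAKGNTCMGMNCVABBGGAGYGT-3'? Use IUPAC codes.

Standard pairs A↔T, G↔C; ambiguity codes pair Y↔R, M↔K, B↔V, D↔H, N↔N. Complement (AATTAVHDRGATAADAGCGGDGGCTTMCNAGKCKNGBTVVCCTCRCA), then reverse for 5'→3'.

5′-ACRCTCCVVTBGNKCKGANCMTTCGGDGGCGADAATAGRDHVATTAA-3′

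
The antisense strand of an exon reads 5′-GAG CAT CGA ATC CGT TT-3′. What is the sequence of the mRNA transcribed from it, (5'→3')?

RNA polymerase reads the template 3'→5' and synthesizes mRNA 5'→3' by base-pairing (A→U, T→A, G↔C). The complement of the template is CTCGTAGCTTAGGCAAA; antiparallel, so 5'→3' the coding strand is AAACGGATTCGATGCTC. Replace T with U for the mRNA.

5'-AAACGGAUUCGAUGCUC-3'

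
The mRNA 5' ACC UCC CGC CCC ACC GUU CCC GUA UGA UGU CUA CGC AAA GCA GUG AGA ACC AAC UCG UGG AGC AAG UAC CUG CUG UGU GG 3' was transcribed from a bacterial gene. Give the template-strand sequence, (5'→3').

5'-CCACACAGCAGGTACTTGCTCCACGAGTTGGTTCTCACTGCTTTGCGTAGACATCATACGGGAACGGTGGGGCGGGAGGT-3'

Replace U with T to get the coding DNA strand: ACCTCCCGCCCCACCGTTCCCGTATGATGTCTACGCAAAGCAGTGAGAACCAACTCGTGGAGCAAGTACCTGCTGTGTGG. The template strand is its reverse complement (complement TGGAGGGCGGGGTGGCAAGGGCATACTACAGATGCGTTTCGTCACTCTTGGTTGAGCACCTCGTTCATGGACGACACACC, then reverse).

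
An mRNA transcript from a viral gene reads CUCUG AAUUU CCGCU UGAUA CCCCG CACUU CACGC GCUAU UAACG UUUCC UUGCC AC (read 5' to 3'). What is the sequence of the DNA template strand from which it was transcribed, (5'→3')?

5'-GTGGCAAGGAAACGTTAATAGCGCGTGAAGTGCGGGGTATCAAGCGGAAATTCAGAG-3'

Replace U with T to get the coding DNA strand: CTCTGAATTTCCGCTTGATACCCCGCACTTCACGCGCTATTAACGTTTCCTTGCCAC. The template strand is its reverse complement (complement GAGACTTAAAGGCGAACTATGGGGCGTGAAGTGCGCGATAATTGCAAAGGAACGGTG, then reverse).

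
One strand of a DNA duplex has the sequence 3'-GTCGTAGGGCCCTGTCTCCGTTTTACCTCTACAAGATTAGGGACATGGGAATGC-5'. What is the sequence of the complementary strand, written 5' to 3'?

5'-CAGCATCCCGGGACAGAGGCAAAATGGAGATGTTCTAATCCCTGTACCCTTACG-3'

The strand is given 3'→5', so its complement runs 5'→3' in the same left-to-right order: pair each base A↔T, G↔C.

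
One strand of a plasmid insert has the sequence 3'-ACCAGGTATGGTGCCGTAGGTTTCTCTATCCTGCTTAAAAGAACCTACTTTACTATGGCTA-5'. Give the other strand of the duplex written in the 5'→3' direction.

The strand is given 3'→5', so its complement runs 5'→3' in the same left-to-right order: pair each base A↔T, G↔C.

5′-TGGTCCATACCACGGCATCCAAAGAGATAGGACGAATTTTCTTGGATGAAATGATACCGAT-3′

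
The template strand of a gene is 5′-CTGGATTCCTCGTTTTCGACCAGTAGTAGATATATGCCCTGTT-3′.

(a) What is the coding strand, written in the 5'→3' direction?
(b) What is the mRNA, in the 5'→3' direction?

(a) 5'-AACAGGGCATATATCTACTACTGGTCGAAAACGAGGAATCCAG-3'
(b) 5′-AACAGGGCAUAUAUCUACUACUGGUCGAAAACGAGGAAUCCAG-3′

(a) The coding strand is the reverse complement of the template: complement GACCTAAGGAGCAAAAGCTGGTCATCATCTATATACGGGACAA, then reverse.
(b) mRNA has the coding-strand sequence with T→U.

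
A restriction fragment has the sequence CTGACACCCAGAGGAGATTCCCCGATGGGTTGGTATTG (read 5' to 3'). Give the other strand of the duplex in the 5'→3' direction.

The complement of CTGACACCCAGAGGAGATTCCCCGATGGGTTGGTATTG is GACTGTGGGTCTCCTCTAAGGGGCTACCCAACCATAAC (A↔T, G↔C). DNA strands are antiparallel, so the complementary strand runs 3'→5'; reversing gives the 5'→3' form.

5′-CAATACCAACCCATCGGGGAATCTCCTCTGGGTGTCAG-3′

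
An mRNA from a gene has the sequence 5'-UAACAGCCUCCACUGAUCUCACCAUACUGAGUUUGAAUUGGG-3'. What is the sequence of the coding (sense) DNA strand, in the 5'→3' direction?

The coding DNA strand has the same 5'→3' sequence as the mRNA with U replaced by T.

5'-TAACAGCCTCCACTGATCTCACCATACTGAGTTTGAATTGGG-3'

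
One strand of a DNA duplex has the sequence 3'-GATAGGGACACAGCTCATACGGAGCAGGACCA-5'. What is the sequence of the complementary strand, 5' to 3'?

5'-CTATCCCTGTGTCGAGTATGCCTCGTCCTGGT-3'

The strand is given 3'→5', so its complement runs 5'→3' in the same left-to-right order: pair each base A↔T, G↔C.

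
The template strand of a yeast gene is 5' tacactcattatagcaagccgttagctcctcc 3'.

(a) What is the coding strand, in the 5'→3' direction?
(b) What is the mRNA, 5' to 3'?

(a) The coding strand is the reverse complement of the template: complement ATGTGAGTAATATCGTTCGGCAATCGAGGAGG, then reverse.
(b) mRNA has the coding-strand sequence with T→U.

(a) 5'-GGAGGAGCTAACGGCTTGCTATAATGAGTGTA-3'
(b) 5'-GGAGGAGCUAACGGCUUGCUAUAAUGAGUGUA-3'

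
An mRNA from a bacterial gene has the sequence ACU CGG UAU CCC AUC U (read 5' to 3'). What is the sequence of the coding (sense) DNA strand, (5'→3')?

5'-ACTCGGTATCCCATCT-3'

The coding DNA strand has the same 5'→3' sequence as the mRNA with U replaced by T.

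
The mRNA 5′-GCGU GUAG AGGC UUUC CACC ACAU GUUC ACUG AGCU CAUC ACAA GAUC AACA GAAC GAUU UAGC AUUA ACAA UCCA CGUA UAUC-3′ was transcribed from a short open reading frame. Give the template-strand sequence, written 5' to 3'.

5'-GATATACGTGGATTGTTAATGCTAAATCGTTCTGTTGATCTTGTGATGAGCTCAGTGAACATGTGGTGGAAAGCCTCTACACGC-3'

Replace U with T to get the coding DNA strand: GCGTGTAGAGGCTTTCCACCACATGTTCACTGAGCTCATCACAAGATCAACAGAACGATTTAGCATTAACAATCCACGTATATC. The template strand is its reverse complement (complement CGCACATCTCCGAAAGGTGGTGTACAAGTGACTCGAGTAGTGTTCTAGTTGTCTTGCTAAATCGTAATTGTTAGGTGCATATAG, then reverse).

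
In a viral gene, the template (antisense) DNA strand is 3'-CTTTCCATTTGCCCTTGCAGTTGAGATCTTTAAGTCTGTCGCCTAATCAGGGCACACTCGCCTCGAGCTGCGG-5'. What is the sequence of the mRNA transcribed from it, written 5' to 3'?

Reading the template 3'→5' as shown, RNA polymerase pairs each base (A→U, T→A, G↔C) to build mRNA 5'→3' directly.

5'-GAAAGGUAAACGGGAACGUCAACUCUAGAAAUUCAGACAGCGGAUUAGUCCCGUGUGAGCGGAGCUCGACGCC-3'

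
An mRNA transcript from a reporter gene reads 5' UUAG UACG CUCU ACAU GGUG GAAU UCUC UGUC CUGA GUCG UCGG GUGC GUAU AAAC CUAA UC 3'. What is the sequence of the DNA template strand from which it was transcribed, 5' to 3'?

5'-GATTAGGTTTATACGCACCCGACGACTCAGGACAGAGAATTCCACCATGTAGAGCGTACTAA-3'

Replace U with T to get the coding DNA strand: TTAGTACGCTCTACATGGTGGAATTCTCTGTCCTGAGTCGTCGGGTGCGTATAAACCTAATC. The template strand is its reverse complement (complement AATCATGCGAGATGTACCACCTTAAGAGACAGGACTCAGCAGCCCACGCATATTTGGATTAG, then reverse).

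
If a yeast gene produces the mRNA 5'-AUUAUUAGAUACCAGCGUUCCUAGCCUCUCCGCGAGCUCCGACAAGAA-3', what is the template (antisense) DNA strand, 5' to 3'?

5'-TTCTTGTCGGAGCTCGCGGAGAGGCTAGGAACGCTGGTATCTAATAAT-3'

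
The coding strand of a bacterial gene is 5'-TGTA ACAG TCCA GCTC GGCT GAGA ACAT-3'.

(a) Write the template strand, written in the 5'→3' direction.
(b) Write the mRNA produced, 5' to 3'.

(a) The template strand is the reverse complement of the coding strand: complement ACATTGTCAGGTCGAGCCGACTCTTGTA, then reverse.
(b) mRNA matches the coding strand with T→U.

(a) 5'-ATGTTCTCAGCCGAGCTGGACTGTTACA-3'
(b) 5'-UGUAACAGUCCAGCUCGGCUGAGAACAU-3'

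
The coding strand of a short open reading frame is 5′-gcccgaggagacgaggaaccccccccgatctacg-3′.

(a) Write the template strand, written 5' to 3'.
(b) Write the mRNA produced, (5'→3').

(a) The template strand is the reverse complement of the coding strand: complement CGGGCTCCTCTGCTCCTTGGGGGGGGCTAGATGC, then reverse.
(b) mRNA matches the coding strand with T→U.

(a) 5'-CGTAGATCGGGGGGGGTTCCTCGTCTCCTCGGGC-3'
(b) 5'-GCCCGAGGAGACGAGGAACCCCCCCCGAUCUACG-3'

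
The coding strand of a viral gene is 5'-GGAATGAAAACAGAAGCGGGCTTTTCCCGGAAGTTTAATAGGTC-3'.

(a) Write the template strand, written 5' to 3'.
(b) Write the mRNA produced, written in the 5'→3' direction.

(a) 5'-GACCTATTAAACTTCCGGGAAAAGCCCGCTTCTGTTTTCATTCC-3'
(b) 5'-GGAAUGAAAACAGAAGCGGGCUUUUCCCGGAAGUUUAAUAGGUC-3'

(a) The template strand is the reverse complement of the coding strand: complement CCTTACTTTTGTCTTCGCCCGAAAAGGGCCTTCAAATTATCCAG, then reverse.
(b) mRNA matches the coding strand with T→U.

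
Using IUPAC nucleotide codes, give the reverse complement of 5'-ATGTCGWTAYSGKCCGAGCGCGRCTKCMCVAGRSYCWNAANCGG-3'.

5'-CCGNTTNWGRSYCTBGKGMAGYCGCGCTCGGMCSRTAWCGACAT-3'

Standard pairs A↔T, G↔C; ambiguity codes pair R↔Y, M↔K, W↔W, S↔S, V↔B, N↔N. Complement (TACAGCWATRSCMGGCTCGCGCYGAMGKGBTCYSRGWNTTNGCC), then reverse for 5'→3'.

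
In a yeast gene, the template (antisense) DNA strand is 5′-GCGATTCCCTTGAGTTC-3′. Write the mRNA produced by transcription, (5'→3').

The mRNA has the sequence of the coding strand (reverse complement of the template) with T→U. Reverse complement of GCGATTCCCTTGAGTTC is GAACTCAAGGGAATCGC; then T→U.

5'-GAACUCAAGGGAAUCGC-3'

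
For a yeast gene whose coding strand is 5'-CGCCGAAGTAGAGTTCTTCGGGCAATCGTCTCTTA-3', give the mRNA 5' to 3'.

5'-CGCCGAAGUAGAGUUCUUCGGGCAAUCGUCUCUUA-3'

mRNA has the coding-strand sequence with U in place of T.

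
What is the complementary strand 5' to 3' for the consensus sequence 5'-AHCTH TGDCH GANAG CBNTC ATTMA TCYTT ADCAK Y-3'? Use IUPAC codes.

5'-RMTGHTAARGATKAATGANVGCTNTCDGHCADAGDT-3'

Standard pairs A↔T, G↔C; ambiguity codes pair Y↔R, M↔K, B↔V, D↔H, N↔N. Complement (TDGADACHGDCTNTCGVNAGTAAKTAGRAATHGTMR), then reverse for 5'→3'.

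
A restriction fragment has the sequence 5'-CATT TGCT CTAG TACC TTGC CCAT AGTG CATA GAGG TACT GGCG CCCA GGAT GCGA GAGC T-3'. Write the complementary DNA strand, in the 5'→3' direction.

The complement of CATTTGCTCTAGTACCTTGCCCATAGTGCATAGAGGTACTGGCGCCCAGGATGCGAGAGCT is GTAAACGAGATCATGGAACGGGTATCACGTATCTCCATGACCGCGGGTCCTACGCTCTCGA (A↔T, G↔C). DNA strands are antiparallel, so the complementary strand runs 3'→5'; reversing gives the 5'→3' form.

5'-AGCTCTCGCATCCTGGGCGCCAGTACCTCTATGCACTATGGGCAAGGTACTAGAGCAAATG-3'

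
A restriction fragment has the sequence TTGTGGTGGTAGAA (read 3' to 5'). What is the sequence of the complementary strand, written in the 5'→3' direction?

5'-AACACCACCATCTT-3'

The strand is given 3'→5', so its complement runs 5'→3' in the same left-to-right order: pair each base A↔T, G↔C.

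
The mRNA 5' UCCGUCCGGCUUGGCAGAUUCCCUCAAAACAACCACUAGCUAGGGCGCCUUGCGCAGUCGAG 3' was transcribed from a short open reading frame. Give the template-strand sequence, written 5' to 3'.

5'-CTCGACTGCGCAAGGCGCCCTAGCTAGTGGTTGTTTTGAGGGAATCTGCCAAGCCGGACGGA-3'

Replace U with T to get the coding DNA strand: TCCGTCCGGCTTGGCAGATTCCCTCAAAACAACCACTAGCTAGGGCGCCTTGCGCAGTCGAG. The template strand is its reverse complement (complement AGGCAGGCCGAACCGTCTAAGGGAGTTTTGTTGGTGATCGATCCCGCGGAACGCGTCAGCTC, then reverse).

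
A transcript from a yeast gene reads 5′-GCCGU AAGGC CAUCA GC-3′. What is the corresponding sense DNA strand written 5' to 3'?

The coding DNA strand has the same 5'→3' sequence as the mRNA with U replaced by T.

5'-GCCGTAAGGCCATCAGC-3'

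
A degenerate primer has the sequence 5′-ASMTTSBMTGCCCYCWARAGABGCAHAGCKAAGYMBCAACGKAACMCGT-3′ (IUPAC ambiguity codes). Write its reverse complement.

Standard pairs A↔T, G↔C; ambiguity codes pair R↔Y, M↔K, W↔W, S↔S, B↔V, H↔D. Complement (TSKAASVKACGGGRGWTYTCTVCGTDTCGMTTCRKVGTTGCMTTGKGCA), then reverse for 5'→3'.

5'-ACGKGTTMCGTTGVKRCTTMGCTDTGCVTCTYTWGRGGGCAKVSAAKST-3'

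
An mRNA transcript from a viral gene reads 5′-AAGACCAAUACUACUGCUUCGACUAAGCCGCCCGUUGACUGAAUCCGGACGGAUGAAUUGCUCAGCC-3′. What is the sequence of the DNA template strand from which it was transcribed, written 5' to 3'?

Replace U with T to get the coding DNA strand: AAGACCAATACTACTGCTTCGACTAAGCCGCCCGTTGACTGAATCCGGACGGATGAATTGCTCAGCC. The template strand is its reverse complement (complement TTCTGGTTATGATGACGAAGCTGATTCGGCGGGCAACTGACTTAGGCCTGCCTACTTAACGAGTCGG, then reverse).

5'-GGCTGAGCAATTCATCCGTCCGGATTCAGTCAACGGGCGGCTTAGTCGAAGCAGTAGTATTGGTCTT-3'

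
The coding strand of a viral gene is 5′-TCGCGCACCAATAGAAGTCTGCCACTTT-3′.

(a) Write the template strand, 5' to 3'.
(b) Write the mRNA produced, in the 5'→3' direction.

(a) 5'-AAAGTGGCAGACTTCTATTGGTGCGCGA-3'
(b) 5′-UCGCGCACCAAUAGAAGUCUGCCACUUU-3′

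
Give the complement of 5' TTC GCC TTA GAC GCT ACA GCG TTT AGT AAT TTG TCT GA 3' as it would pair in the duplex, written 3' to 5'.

Base-pairing A↔T, G↔C gives the complement. The complementary strand is antiparallel, so paired with a 5'→3' strand it runs 3'→5'.

3'-AAGCGGAATCTGCGATGTCGCAAATCATTAAACAGACT-5'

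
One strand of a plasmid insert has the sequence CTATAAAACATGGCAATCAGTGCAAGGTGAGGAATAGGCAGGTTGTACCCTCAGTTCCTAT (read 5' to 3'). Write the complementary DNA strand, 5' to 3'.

5'-ATAGGAACTGAGGGTACAACCTGCCTATTCCTCACCTTGCACTGATTGCCATGTTTTATAG-3'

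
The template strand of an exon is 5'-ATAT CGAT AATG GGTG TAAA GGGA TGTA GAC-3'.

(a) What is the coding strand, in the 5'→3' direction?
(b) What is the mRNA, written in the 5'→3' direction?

(a) The coding strand is the reverse complement of the template: complement TATAGCTATTACCCACATTTCCCTACATCTG, then reverse.
(b) mRNA has the coding-strand sequence with T→U.

(a) 5'-GTCTACATCCCTTTACACCCATTATCGATAT-3'
(b) 5'-GUCUACAUCCCUUUACACCCAUUAUCGAUAU-3'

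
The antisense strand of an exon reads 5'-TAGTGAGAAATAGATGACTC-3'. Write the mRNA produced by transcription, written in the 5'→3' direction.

RNA polymerase reads the template 3'→5' and synthesizes mRNA 5'→3' by base-pairing (A→U, T→A, G↔C). The complement of the template is ATCACTCTTTATCTACTGAG; antiparallel, so 5'→3' the coding strand is GAGTCATCTATTTCTCACTA. Replace T with U for the mRNA.

5'-GAGUCAUCUAUUUCUCACUA-3'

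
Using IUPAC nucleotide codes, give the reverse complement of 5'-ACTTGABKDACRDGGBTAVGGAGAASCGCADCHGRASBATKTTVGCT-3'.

5'-AGCBAAMATVSTYCDGHTGCGSTTCTCCBTAVCCHYGTHMVTCAAGT-3'

Standard pairs A↔T, G↔C; ambiguity codes pair R↔Y, K↔M, S↔S, B↔V, D↔H. Complement (TGAACTVMHTGYHCCVATBCCTCTTSGCGTHGDCYTSVTAMAABCGA), then reverse for 5'→3'.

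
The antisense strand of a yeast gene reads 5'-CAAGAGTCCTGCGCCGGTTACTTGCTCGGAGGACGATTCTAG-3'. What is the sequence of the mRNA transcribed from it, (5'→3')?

RNA polymerase reads the template 3'→5' and synthesizes mRNA 5'→3' by base-pairing (A→U, T→A, G↔C). The complement of the template is GTTCTCAGGACGCGGCCAATGAACGAGCCTCCTGCTAAGATC; antiparallel, so 5'→3' the coding strand is CTAGAATCGTCCTCCGAGCAAGTAACCGGCGCAGGACTCTTG. Replace T with U for the mRNA.

5'-CUAGAAUCGUCCUCCGAGCAAGUAACCGGCGCAGGACUCUUG-3'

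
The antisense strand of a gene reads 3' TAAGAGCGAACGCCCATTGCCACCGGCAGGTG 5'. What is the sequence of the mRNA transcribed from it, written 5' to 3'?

5'-AUUCUCGCUUGCGGGUAACGGUGGCCGUCCAC-3'

Reading the template 3'→5' as shown, RNA polymerase pairs each base (A→U, T→A, G↔C) to build mRNA 5'→3' directly.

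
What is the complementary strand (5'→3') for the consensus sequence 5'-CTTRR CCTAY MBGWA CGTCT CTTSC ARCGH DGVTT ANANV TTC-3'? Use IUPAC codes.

Standard pairs A↔T, G↔C; ambiguity codes pair R↔Y, M↔K, W↔W, S↔S, B↔V, D↔H, N↔N. Complement (GAAYYGGATRKVCWTGCAGAGAASGTYGCDHCBAATNTNBAAG), then reverse for 5'→3'.

5'-GAABNTNTAABCHDCGYTGSAAGAGACGTWCVKRTAGGYYAAG-3'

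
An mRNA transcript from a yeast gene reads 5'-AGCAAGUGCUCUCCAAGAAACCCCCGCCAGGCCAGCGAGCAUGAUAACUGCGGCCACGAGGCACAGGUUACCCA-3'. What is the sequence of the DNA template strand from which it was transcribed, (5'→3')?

5'-TGGGTAACCTGTGCCTCGTGGCCGCAGTTATCATGCTCGCTGGCCTGGCGGGGGTTTCTTGGAGAGCACTTGCT-3'

Replace U with T to get the coding DNA strand: AGCAAGTGCTCTCCAAGAAACCCCCGCCAGGCCAGCGAGCATGATAACTGCGGCCACGAGGCACAGGTTACCCA. The template strand is its reverse complement (complement TCGTTCACGAGAGGTTCTTTGGGGGCGGTCCGGTCGCTCGTACTATTGACGCCGGTGCTCCGTGTCCAATGGGT, then reverse).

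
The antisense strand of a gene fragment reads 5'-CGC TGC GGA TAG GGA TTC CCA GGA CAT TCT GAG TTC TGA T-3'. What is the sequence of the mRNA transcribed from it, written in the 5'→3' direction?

RNA polymerase reads the template 3'→5' and synthesizes mRNA 5'→3' by base-pairing (A→U, T→A, G↔C). The complement of the template is GCGACGCCTATCCCTAAGGGTCCTGTAAGACTCAAGACTA; antiparallel, so 5'→3' the coding strand is ATCAGAACTCAGAATGTCCTGGGAATCCCTATCCGCAGCG. Replace T with U for the mRNA.

5'-AUCAGAACUCAGAAUGUCCUGGGAAUCCCUAUCCGCAGCG-3'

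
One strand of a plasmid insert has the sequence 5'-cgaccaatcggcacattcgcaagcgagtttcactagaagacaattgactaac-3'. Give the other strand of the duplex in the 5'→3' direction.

Pairing A↔T and G↔C gives GCTGGTTAGCCGTGTAAGCGTTCGCTCAAAGTGATCTTCTGTTAACTGATTG, running 3'→5'. Reverse for the 5'→3' convention.

5'-GTTAGTCAATTGTCTTCTAGTGAAACTCGCTTGCGAATGTGCCGATTGGTCG-3'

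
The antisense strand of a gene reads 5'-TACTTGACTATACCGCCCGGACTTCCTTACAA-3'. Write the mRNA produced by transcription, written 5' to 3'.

5′-UUGUAAGGAAGUCCGGGCGGUAUAGUCAAGUA-3′

RNA polymerase reads the template 3'→5' and synthesizes mRNA 5'→3' by base-pairing (A→U, T→A, G↔C). The complement of the template is ATGAACTGATATGGCGGGCCTGAAGGAATGTT; antiparallel, so 5'→3' the coding strand is TTGTAAGGAAGTCCGGGCGGTATAGTCAAGTA. Replace T with U for the mRNA.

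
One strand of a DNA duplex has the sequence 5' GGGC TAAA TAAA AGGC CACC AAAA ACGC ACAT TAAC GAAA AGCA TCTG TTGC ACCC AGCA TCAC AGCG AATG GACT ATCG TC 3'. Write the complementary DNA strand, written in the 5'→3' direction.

5'-GACGATAGTCCATTCGCTGTGATGCTGGGTGCAACAGATGCTTTTCGTTAATGTGCGTTTTTGGTGGCCTTTTATTTAGCCC-3'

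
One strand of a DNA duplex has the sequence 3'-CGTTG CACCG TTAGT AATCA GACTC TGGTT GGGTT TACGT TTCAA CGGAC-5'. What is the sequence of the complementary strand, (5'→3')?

5'-GCAACGTGGCAATCATTAGTCTGAGACCAACCCAAATGCAAAGTTGCCTG-3'

The strand is given 3'→5', so its complement runs 5'→3' in the same left-to-right order: pair each base A↔T, G↔C.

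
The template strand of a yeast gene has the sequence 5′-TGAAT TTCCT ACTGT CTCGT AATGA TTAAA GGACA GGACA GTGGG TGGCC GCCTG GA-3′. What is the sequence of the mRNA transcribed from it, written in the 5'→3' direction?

RNA polymerase reads the template 3'→5' and synthesizes mRNA 5'→3' by base-pairing (A→U, T→A, G↔C). The complement of the template is ACTTAAAGGATGACAGAGCATTACTAATTTCCTGTCCTGTCACCCACCGGCGGACCT; antiparallel, so 5'→3' the coding strand is TCCAGGCGGCCACCCACTGTCCTGTCCTTTAATCATTACGAGACAGTAGGAAATTCA. Replace T with U for the mRNA.

5′-UCCAGGCGGCCACCCACUGUCCUGUCCUUUAAUCAUUACGAGACAGUAGGAAAUUCA-3′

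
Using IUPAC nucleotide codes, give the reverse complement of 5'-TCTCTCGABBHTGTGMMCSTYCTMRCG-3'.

5'-CGYKAGRASGKKCACADVVTCGAGAGA-3'

Standard pairs A↔T, G↔C; ambiguity codes pair R↔Y, M↔K, S↔S, B↔V, H↔D. Complement (AGAGAGCTVVDACACKKGSARGAKYGC), then reverse for 5'→3'.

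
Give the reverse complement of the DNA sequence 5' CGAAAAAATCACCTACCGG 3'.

5'-CCGGTAGGTGATTTTTTCG-3'

Reading the sequence 3'→5' and pairing each base (A↔T, G↔C) gives the reverse complement directly.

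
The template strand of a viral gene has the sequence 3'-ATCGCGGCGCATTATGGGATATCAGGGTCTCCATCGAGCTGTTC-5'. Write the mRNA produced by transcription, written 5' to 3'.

Reading the template 3'→5' as shown, RNA polymerase pairs each base (A→U, T→A, G↔C) to build mRNA 5'→3' directly.

5'-UAGCGCCGCGUAAUACCCUAUAGUCCCAGAGGUAGCUCGACAAG-3'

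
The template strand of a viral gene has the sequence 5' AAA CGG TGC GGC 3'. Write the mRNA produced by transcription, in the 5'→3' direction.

RNA polymerase reads the template 3'→5' and synthesizes mRNA 5'→3' by base-pairing (A→U, T→A, G↔C). The complement of the template is TTTGCCACGCCG; antiparallel, so 5'→3' the coding strand is GCCGCACCGTTT. Replace T with U for the mRNA.

5'-GCCGCACCGUUU-3'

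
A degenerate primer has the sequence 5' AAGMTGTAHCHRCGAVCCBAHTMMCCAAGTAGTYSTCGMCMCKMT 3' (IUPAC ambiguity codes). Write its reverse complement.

5'-AKMGKGKCGASRACTACTTGGKKADTVGGBTCGYDGDTACAKCTT-3'

Standard pairs A↔T, G↔C; ambiguity codes pair R↔Y, M↔K, S↔S, B↔V, H↔D. Complement (TTCKACATDGDYGCTBGGVTDAKKGGTTCATCARSAGCKGKGMKA), then reverse for 5'→3'.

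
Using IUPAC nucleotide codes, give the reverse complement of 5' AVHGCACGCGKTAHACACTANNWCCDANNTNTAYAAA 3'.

Standard pairs A↔T, G↔C; ambiguity codes pair Y↔R, K↔M, W↔W, D↔H, V↔B, N↔N. Complement (TBDCGTGCGCMATDTGTGATNNWGGHTNNANATRTTT), then reverse for 5'→3'.

5'-TTTRTANANNTHGGWNNTAGTGTDTAMCGCGTGCDBT-3'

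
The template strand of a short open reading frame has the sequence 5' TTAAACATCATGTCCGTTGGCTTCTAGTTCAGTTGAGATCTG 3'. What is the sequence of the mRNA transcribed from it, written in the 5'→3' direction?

The mRNA has the sequence of the coding strand (reverse complement of the template) with T→U. Reverse complement of TTAAACATCATGTCCGTTGGCTTCTAGTTCAGTTGAGATCTG is CAGATCTCAACTGAACTAGAAGCCAACGGACATGATGTTTAA; then T→U.

5'-CAGAUCUCAACUGAACUAGAAGCCAACGGACAUGAUGUUUAA-3'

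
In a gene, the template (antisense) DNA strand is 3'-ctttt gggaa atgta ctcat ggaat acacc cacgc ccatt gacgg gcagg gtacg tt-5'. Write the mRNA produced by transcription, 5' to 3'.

Reading the template 3'→5' as shown, RNA polymerase pairs each base (A→U, T→A, G↔C) to build mRNA 5'→3' directly.

5′-GAAAACCCUUUACAUGAGUACCUUAUGUGGGUGCGGGUAACUGCCCGUCCCAUGCAA-3′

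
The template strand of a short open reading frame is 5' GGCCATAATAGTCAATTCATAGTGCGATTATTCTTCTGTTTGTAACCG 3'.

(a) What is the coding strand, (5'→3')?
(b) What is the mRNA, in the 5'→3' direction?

(a) The coding strand is the reverse complement of the template: complement CCGGTATTATCAGTTAAGTATCACGCTAATAAGAAGACAAACATTGGC, then reverse.
(b) mRNA has the coding-strand sequence with T→U.

(a) 5'-CGGTTACAAACAGAAGAATAATCGCACTATGAATTGACTATTATGGCC-3'
(b) 5'-CGGUUACAAACAGAAGAAUAAUCGCACUAUGAAUUGACUAUUAUGGCC-3'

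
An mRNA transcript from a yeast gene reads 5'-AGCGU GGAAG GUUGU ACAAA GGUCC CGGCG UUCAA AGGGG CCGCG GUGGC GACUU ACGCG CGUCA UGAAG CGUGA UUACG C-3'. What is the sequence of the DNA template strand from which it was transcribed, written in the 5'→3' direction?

5'-GCGTAATCACGCTTCATGACGCGCGTAAGTCGCCACCGCGGCCCCTTTGAACGCCGGGACCTTTGTACAACCTTCCACGCT-3'

Replace U with T to get the coding DNA strand: AGCGTGGAAGGTTGTACAAAGGTCCCGGCGTTCAAAGGGGCCGCGGTGGCGACTTACGCGCGTCATGAAGCGTGATTACGC. The template strand is its reverse complement (complement TCGCACCTTCCAACATGTTTCCAGGGCCGCAAGTTTCCCCGGCGCCACCGCTGAATGCGCGCAGTACTTCGCACTAATGCG, then reverse).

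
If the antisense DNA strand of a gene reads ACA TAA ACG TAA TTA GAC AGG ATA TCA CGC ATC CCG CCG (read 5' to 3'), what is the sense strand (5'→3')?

The coding strand is complementary and antiparallel to the template: take the complement (A↔T, G↔C) and reverse.

5'-CGGCGGGATGCGTGATATCCTGTCTAATTACGTTTATGT-3'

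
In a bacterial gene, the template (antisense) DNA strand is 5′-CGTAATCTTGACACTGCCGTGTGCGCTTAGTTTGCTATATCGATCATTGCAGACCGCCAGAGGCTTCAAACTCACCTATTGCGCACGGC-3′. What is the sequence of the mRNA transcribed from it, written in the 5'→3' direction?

5'-GCCGUGCGCAAUAGGUGAGUUUGAAGCCUCUGGCGGUCUGCAAUGAUCGAUAUAGCAAACUAAGCGCACACGGCAGUGUCAAGAUUACG-3'

The mRNA has the sequence of the coding strand (reverse complement of the template) with T→U. Reverse complement of CGTAATCTTGACACTGCCGTGTGCGCTTAGTTTGCTATATCGATCATTGCAGACCGCCAGAGGCTTCAAACTCACCTATTGCGCACGGC is GCCGTGCGCAATAGGTGAGTTTGAAGCCTCTGGCGGTCTGCAATGATCGATATAGCAAACTAAGCGCACACGGCAGTGTCAAGATTACG; then T→U.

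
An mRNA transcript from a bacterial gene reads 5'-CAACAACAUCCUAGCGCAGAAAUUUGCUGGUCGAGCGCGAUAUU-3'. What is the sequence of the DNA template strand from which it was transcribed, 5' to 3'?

Replace U with T to get the coding DNA strand: CAACAACATCCTAGCGCAGAAATTTGCTGGTCGAGCGCGATATT. The template strand is its reverse complement (complement GTTGTTGTAGGATCGCGTCTTTAAACGACCAGCTCGCGCTATAA, then reverse).

5′-AATATCGCGCTCGACCAGCAAATTTCTGCGCTAGGATGTTGTTG-3′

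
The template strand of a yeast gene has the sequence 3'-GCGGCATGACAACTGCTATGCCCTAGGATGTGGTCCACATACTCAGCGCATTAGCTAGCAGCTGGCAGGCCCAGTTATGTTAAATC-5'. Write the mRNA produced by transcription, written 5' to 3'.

Reading the template 3'→5' as shown, RNA polymerase pairs each base (A→U, T→A, G↔C) to build mRNA 5'→3' directly.

5'-CGCCGUACUGUUGACGAUACGGGAUCCUACACCAGGUGUAUGAGUCGCGUAAUCGAUCGUCGACCGUCCGGGUCAAUACAAUUUAG-3'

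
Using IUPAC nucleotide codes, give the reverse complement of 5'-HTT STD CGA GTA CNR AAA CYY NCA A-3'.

5'-TTGNRRGTTTYNGTACTCGHASAAD-3'

Standard pairs A↔T, G↔C; ambiguity codes pair R↔Y, S↔S, D↔H, N↔N. Complement (DAASAHGCTCATGNYTTTGRRNGTT), then reverse for 5'→3'.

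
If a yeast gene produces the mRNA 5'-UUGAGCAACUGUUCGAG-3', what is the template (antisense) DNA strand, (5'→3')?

Replace U with T to get the coding DNA strand: TTGAGCAACTGTTCGAG. The template strand is its reverse complement (complement AACTCGTTGACAAGCTC, then reverse).

5'-CTCGAACAGTTGCTCAA-3'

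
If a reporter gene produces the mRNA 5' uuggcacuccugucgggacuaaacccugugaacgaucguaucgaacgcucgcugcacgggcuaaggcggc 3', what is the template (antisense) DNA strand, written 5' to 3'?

Replace U with T to get the coding DNA strand: TTGGCACTCCTGTCGGGACTAAACCCTGTGAACGATCGTATCGAACGCTCGCTGCACGGGCTAAGGCGGC. The template strand is its reverse complement (complement AACCGTGAGGACAGCCCTGATTTGGGACACTTGCTAGCATAGCTTGCGAGCGACGTGCCCGATTCCGCCG, then reverse).

5'-GCCGCCTTAGCCCGTGCAGCGAGCGTTCGATACGATCGTTCACAGGGTTTAGTCCCGACAGGAGTGCCAA-3'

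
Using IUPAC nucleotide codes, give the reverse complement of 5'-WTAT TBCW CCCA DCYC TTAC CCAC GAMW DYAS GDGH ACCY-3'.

5'-RGGTDCHCSTRHWKTCGTGGGTAAGRGHTGGGWGVAATAW-3'

Standard pairs A↔T, G↔C; ambiguity codes pair Y↔R, M↔K, W↔W, S↔S, B↔V, D↔H. Complement (WATAAVGWGGGTHGRGAATGGGTGCTKWHRTSCHCDTGGR), then reverse for 5'→3'.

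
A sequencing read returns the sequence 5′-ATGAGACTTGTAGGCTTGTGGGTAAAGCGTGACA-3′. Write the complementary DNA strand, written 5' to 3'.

The complement of ATGAGACTTGTAGGCTTGTGGGTAAAGCGTGACA is TACTCTGAACATCCGAACACCCATTTCGCACTGT (A↔T, G↔C). DNA strands are antiparallel, so the complementary strand runs 3'→5'; reversing gives the 5'→3' form.

5′-TGTCACGCTTTACCCACAAGCCTACAAGTCTCAT-3′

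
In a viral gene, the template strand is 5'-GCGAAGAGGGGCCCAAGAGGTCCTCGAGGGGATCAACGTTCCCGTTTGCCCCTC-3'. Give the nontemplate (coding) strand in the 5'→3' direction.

5'-GAGGGGCAAACGGGAACGTTGATCCCCTCGAGGACCTCTTGGGCCCCTCTTCGC-3'

The coding strand is complementary and antiparallel to the template: take the complement (A↔T, G↔C) and reverse.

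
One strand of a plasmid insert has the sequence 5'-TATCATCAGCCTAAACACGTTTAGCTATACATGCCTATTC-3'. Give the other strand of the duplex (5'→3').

The complement of TATCATCAGCCTAAACACGTTTAGCTATACATGCCTATTC is ATAGTAGTCGGATTTGTGCAAATCGATATGTACGGATAAG (A↔T, G↔C). DNA strands are antiparallel, so the complementary strand runs 3'→5'; reversing gives the 5'→3' form.

5'-GAATAGGCATGTATAGCTAAACGTGTTTAGGCTGATGATA-3'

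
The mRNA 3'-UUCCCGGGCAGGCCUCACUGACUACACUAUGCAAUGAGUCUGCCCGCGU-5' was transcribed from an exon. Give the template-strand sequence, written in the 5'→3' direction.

Written 5'→3' the mRNA is UGCGCCCGUCUGAGUAACGUAUCACAUCAGUCACUCCGGACGGGCCCUU, so the coding DNA strand is TGCGCCCGTCTGAGTAACGTATCACATCAGTCACTCCGGACGGGCCCTT. The template is its reverse complement.

5'-AAGGGCCCGTCCGGAGTGACTGATGTGATACGTTACTCAGACGGGCGCA-3'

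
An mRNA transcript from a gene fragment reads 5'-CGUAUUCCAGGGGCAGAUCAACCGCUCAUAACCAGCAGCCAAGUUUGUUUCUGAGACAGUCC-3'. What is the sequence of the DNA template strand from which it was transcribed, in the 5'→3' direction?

5'-GGACTGTCTCAGAAACAAACTTGGCTGCTGGTTATGAGCGGTTGATCTGCCCCTGGAATACG-3'

Replace U with T to get the coding DNA strand: CGTATTCCAGGGGCAGATCAACCGCTCATAACCAGCAGCCAAGTTTGTTTCTGAGACAGTCC. The template strand is its reverse complement (complement GCATAAGGTCCCCGTCTAGTTGGCGAGTATTGGTCGTCGGTTCAAACAAAGACTCTGTCAGG, then reverse).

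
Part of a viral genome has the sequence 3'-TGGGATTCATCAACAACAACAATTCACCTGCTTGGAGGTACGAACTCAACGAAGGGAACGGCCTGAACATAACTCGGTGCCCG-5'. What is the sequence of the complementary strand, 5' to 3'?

5′-ACCCTAAGTAGTTGTTGTTGTTAAGTGGACGAACCTCCATGCTTGAGTTGCTTCCCTTGCCGGACTTGTATTGAGCCACGGGC-3′

The strand is given 3'→5', so its complement runs 5'→3' in the same left-to-right order: pair each base A↔T, G↔C.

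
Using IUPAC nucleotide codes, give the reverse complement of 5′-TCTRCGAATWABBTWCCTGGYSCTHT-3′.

Standard pairs A↔T, G↔C; ambiguity codes pair R↔Y, W↔W, S↔S, B↔V, H↔D. Complement (AGAYGCTTAWTVVAWGGACCRSGADA), then reverse for 5'→3'.

5'-ADAGSRCCAGGWAVVTWATTCGYAGA-3'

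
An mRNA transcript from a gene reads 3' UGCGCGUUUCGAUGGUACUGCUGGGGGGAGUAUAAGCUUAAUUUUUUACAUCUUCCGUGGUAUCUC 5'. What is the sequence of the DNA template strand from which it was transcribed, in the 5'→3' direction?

Written 5'→3' the mRNA is CUCUAUGGUGCCUUCUACAUUUUUUAAUUCGAAUAUGAGGGGGGUCGUCAUGGUAGCUUUGCGCGU, so the coding DNA strand is CTCTATGGTGCCTTCTACATTTTTTAATTCGAATATGAGGGGGGTCGTCATGGTAGCTTTGCGCGT. The template is its reverse complement.

5'-ACGCGCAAAGCTACCATGACGACCCCCCTCATATTCGAATTAAAAAATGTAGAAGGCACCATAGAG-3'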